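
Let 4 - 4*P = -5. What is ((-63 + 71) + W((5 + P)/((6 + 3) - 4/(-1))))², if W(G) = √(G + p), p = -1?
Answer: (208 + I*√299)²/676 ≈ 63.558 + 10.641*I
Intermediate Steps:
P = 9/4 (P = 1 - ¼*(-5) = 1 + 5/4 = 9/4 ≈ 2.2500)
W(G) = √(-1 + G) (W(G) = √(G - 1) = √(-1 + G))
((-63 + 71) + W((5 + P)/((6 + 3) - 4/(-1))))² = ((-63 + 71) + √(-1 + (5 + 9/4)/((6 + 3) - 4/(-1))))² = (8 + √(-1 + 29/(4*(9 - 4*(-1)))))² = (8 + √(-1 + 29/(4*(9 + 4))))² = (8 + √(-1 + (29/4)/13))² = (8 + √(-1 + (29/4)*(1/13)))² = (8 + √(-1 + 29/52))² = (8 + √(-23/52))² = (8 + I*√299/26)²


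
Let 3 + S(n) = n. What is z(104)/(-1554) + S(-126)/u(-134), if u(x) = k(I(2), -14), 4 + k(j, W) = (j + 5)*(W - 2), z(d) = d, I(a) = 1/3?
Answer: 286763/208236 ≈ 1.3771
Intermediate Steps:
I(a) = ⅓
S(n) = -3 + n
k(j, W) = -4 + (-2 + W)*(5 + j) (k(j, W) = -4 + (j + 5)*(W - 2) = -4 + (5 + j)*(-2 + W) = -4 + (-2 + W)*(5 + j))
u(x) = -268/3 (u(x) = -14 - 2*⅓ + 5*(-14) - 14*⅓ = -14 - ⅔ - 70 - 14/3 = -268/3)
z(104)/(-1554) + S(-126)/u(-134) = 104/(-1554) + (-3 - 126)/(-268/3) = 104*(-1/1554) - 129*(-3/268) = -52/777 + 387/268 = 286763/208236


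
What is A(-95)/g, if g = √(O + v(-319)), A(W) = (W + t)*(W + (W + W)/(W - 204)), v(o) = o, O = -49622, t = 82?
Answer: -9405*I*√5549/127627 ≈ -5.4894*I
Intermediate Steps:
A(W) = (82 + W)*(W + 2*W/(-204 + W)) (A(W) = (W + 82)*(W + (W + W)/(W - 204)) = (82 + W)*(W + (2*W)/(-204 + W)) = (82 + W)*(W + 2*W/(-204 + W)))
g = 3*I*√5549 (g = √(-49622 - 319) = √(-49941) = 3*I*√5549 ≈ 223.47*I)
A(-95)/g = (-95*(-16564 + (-95)² - 120*(-95))/(-204 - 95))/((3*I*√5549)) = (-95*(-16564 + 9025 + 11400)/(-299))*(-I*√5549/16647) = (-95*(-1/299)*3861)*(-I*√5549/16647) = 28215*(-I*√5549/16647)/23 = -9405*I*√5549/127627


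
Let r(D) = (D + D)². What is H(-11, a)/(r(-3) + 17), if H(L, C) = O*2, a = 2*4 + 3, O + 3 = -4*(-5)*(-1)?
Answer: -46/53 ≈ -0.86792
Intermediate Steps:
O = -23 (O = -3 - 4*(-5)*(-1) = -3 + 20*(-1) = -3 - 20 = -23)
r(D) = 4*D² (r(D) = (2*D)² = 4*D²)
a = 11 (a = 8 + 3 = 11)
H(L, C) = -46 (H(L, C) = -23*2 = -46)
H(-11, a)/(r(-3) + 17) = -46/(4*(-3)² + 17) = -46/(4*9 + 17) = -46/(36 + 17) = -46/53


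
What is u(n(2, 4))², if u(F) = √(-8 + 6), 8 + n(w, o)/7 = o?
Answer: -2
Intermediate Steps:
n(w, o) = -56 + 7*o
u(F) = I*√2 (u(F) = √(-2) = I*√2)
u(n(2, 4))² = (I*√2)² = -2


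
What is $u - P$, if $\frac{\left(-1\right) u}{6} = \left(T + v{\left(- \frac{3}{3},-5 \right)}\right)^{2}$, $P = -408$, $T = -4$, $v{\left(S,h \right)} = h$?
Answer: $-78$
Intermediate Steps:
$u = -486$ ($u = - 6 \left(-4 - 5\right)^{2} = - 6 \left(-9\right)^{2} = \left(-6\right) 81 = -486$)
$u - P = -486 - -408 = -486 + 408 = -78$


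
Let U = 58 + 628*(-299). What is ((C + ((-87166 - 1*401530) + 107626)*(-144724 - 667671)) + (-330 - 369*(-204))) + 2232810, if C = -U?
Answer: 309581858120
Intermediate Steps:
U = -187714 (U = 58 - 187772 = -187714)
C = 187714 (C = -1*(-187714) = 187714)
((C + ((-87166 - 1*401530) + 107626)*(-144724 - 667671)) + (-330 - 369*(-204))) + 2232810 = ((187714 + ((-87166 - 1*401530) + 107626)*(-144724 - 667671)) + (-330 - 369*(-204))) + 2232810 = ((187714 + ((-87166 - 401530) + 107626)*(-812395)) + (-330 + 75276)) + 2232810 = ((187714 + (-488696 + 107626)*(-812395)) + 74946) + 2232810 = ((187714 - 381070*(-812395)) + 74946) + 2232810 = ((187714 + 309579362650) + 74946) + 2232810 = (309579550364 + 74946) + 2232810 = 309579625310 + 2232810 = 309581858120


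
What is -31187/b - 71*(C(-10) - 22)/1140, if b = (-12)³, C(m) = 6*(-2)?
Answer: 3310381/164160 ≈ 20.166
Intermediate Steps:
C(m) = -12
b = -1728
-31187/b - 71*(C(-10) - 22)/1140 = -31187/(-1728) - 71*(-12 - 22)/1140 = -31187*(-1/1728) - 71*(-34)*(1/1140) = 31187/1728 + 2414*(1/1140) = 31187/1728 + 1207/570 = 3310381/164160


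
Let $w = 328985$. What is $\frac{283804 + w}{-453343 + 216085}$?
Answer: $- \frac{204263}{79086} \approx -2.5828$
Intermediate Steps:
$\frac{283804 + w}{-453343 + 216085} = \frac{283804 + 328985}{-453343 + 216085} = \frac{612789}{-237258} = 612789 \left(- \frac{1}{237258}\right) = - \frac{204263}{79086}$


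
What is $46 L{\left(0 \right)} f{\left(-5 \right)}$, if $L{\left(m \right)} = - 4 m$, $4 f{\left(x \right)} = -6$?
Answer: $0$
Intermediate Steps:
$f{\left(x \right)} = - \frac{3}{2}$ ($f{\left(x \right)} = \frac{1}{4} \left(-6\right) = - \frac{3}{2}$)
$46 L{\left(0 \right)} f{\left(-5 \right)} = 46 \left(\left(-4\right) 0\right) \left(- \frac{3}{2}\right) = 46 \cdot 0 \left(- \frac{3}{2}\right) = 0 \left(- \frac{3}{2}\right) = 0$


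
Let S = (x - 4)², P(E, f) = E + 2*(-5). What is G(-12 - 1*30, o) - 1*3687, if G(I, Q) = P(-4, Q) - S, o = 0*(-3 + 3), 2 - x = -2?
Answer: -3701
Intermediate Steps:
x = 4 (x = 2 - 1*(-2) = 2 + 2 = 4)
P(E, f) = -10 + E (P(E, f) = E - 10 = -10 + E)
S = 0 (S = (4 - 4)² = 0² = 0)
o = 0 (o = 0*0 = 0)
G(I, Q) = -14 (G(I, Q) = (-10 - 4) - 1*0 = -14 + 0 = -14)
G(-12 - 1*30, o) - 1*3687 = -14 - 1*3687 = -14 - 3687 = -3701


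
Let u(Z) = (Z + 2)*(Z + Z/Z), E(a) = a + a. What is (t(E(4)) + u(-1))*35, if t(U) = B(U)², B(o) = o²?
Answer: 143360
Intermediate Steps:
E(a) = 2*a
u(Z) = (1 + Z)*(2 + Z) (u(Z) = (2 + Z)*(Z + 1) = (2 + Z)*(1 + Z) = (1 + Z)*(2 + Z))
t(U) = U⁴ (t(U) = (U²)² = U⁴)
(t(E(4)) + u(-1))*35 = ((2*4)⁴ + (2 + (-1)² + 3*(-1)))*35 = (8⁴ + (2 + 1 - 3))*35 = (4096 + 0)*35 = 4096*35 = 143360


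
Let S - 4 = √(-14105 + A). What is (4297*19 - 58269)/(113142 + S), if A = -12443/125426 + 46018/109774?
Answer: 2600945612906304664/12590353236479413287 - 397358*I*√47204504908409889614/12590353236479413287 ≈ 0.20658 - 0.00021684*I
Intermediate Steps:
A = 314709699/983465266 (A = -12443*1/125426 + 46018*(1/109774) = -12443/125426 + 3287/7841 = 314709699/983465266 ≈ 0.32000)
S = 4 + I*√47204504908409889614/57850898 (S = 4 + √(-14105 + 314709699/983465266) = 4 + √(-13871462867231/983465266) = 4 + I*√47204504908409889614/57850898 ≈ 4.0 + 118.76*I)
(4297*19 - 58269)/(113142 + S) = (4297*19 - 58269)/(113142 + (4 + I*√47204504908409889614/57850898)) = (81643 - 58269)/(113146 + I*√47204504908409889614/57850898) = 23374/(113146 + I*√47204504908409889614/57850898)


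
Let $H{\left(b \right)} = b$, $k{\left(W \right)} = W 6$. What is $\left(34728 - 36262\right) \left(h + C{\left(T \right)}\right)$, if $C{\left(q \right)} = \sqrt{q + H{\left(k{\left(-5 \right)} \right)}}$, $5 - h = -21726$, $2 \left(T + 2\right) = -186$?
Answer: $-33335354 - 7670 i \sqrt{5} \approx -3.3335 \cdot 10^{7} - 17151.0 i$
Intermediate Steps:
$T = -95$ ($T = -2 + \frac{1}{2} \left(-186\right) = -2 - 93 = -95$)
$h = 21731$ ($h = 5 - -21726 = 5 + 21726 = 21731$)
$k{\left(W \right)} = 6 W$
$C{\left(q \right)} = \sqrt{-30 + q}$ ($C{\left(q \right)} = \sqrt{q + 6 \left(-5\right)} = \sqrt{q - 30} = \sqrt{-30 + q}$)
$\left(34728 - 36262\right) \left(h + C{\left(T \right)}\right) = \left(34728 - 36262\right) \left(21731 + \sqrt{-30 - 95}\right) = - 1534 \left(21731 + \sqrt{-125}\right) = - 1534 \left(21731 + 5 i \sqrt{5}\right) = -33335354 - 7670 i \sqrt{5}$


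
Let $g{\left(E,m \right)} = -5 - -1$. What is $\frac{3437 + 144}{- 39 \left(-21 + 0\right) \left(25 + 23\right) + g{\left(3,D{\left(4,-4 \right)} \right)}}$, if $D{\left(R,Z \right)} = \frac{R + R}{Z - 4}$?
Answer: $\frac{3581}{39308} \approx 0.091101$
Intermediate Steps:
$D{\left(R,Z \right)} = \frac{2 R}{-4 + Z}$
$g{\left(E,m \right)} = -4$ ($g{\left(E,m \right)} = -5 + 1 = -4$)
$\frac{3437 + 144}{- 39 \left(-21 + 0\right) \left(25 + 23\right) + g{\left(3,D{\left(4,-4 \right)} \right)}} = \frac{3437 + 144}{- 39 \left(-21 + 0\right) \left(25 + 23\right) - 4} = \frac{3581}{- 39 \left(\left(-21\right) 48\right) - 4} = \frac{3581}{\left(-39\right) \left(-1008\right) - 4} = \frac{3581}{39312 - 4} = \frac{3581}{39308}$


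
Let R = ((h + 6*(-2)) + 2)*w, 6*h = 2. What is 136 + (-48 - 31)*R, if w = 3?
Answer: 2427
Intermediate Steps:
h = ⅓ (h = (⅙)*2 = ⅓ ≈ 0.33333)
R = -29 (R = ((⅓ + 6*(-2)) + 2)*3 = ((⅓ - 12) + 2)*3 = (-35/3 + 2)*3 = -29/3*3 = -29)
136 + (-48 - 31)*R = 136 + (-48 - 31)*(-29) = 136 - 79*(-29) = 136 + 2291 = 2427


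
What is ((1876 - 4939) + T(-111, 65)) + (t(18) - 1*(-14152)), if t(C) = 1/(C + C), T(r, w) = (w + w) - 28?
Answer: 402877/36 ≈ 11191.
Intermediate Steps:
T(r, w) = -28 + 2*w (T(r, w) = 2*w - 28 = -28 + 2*w)
t(C) = 1/(2*C)
((1876 - 4939) + T(-111, 65)) + (t(18) - 1*(-14152)) = ((1876 - 4939) + (-28 + 2*65)) + ((½)/18 - 1*(-14152)) = (-3063 + (-28 + 130)) + ((½)*(1/18) + 14152) = (-3063 + 102) + (1/36 + 14152) = -2961 + 509473/36 = 402877/36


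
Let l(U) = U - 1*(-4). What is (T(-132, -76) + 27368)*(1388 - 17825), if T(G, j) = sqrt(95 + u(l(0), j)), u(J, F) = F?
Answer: -449847816 - 16437*sqrt(19) ≈ -4.4992e+8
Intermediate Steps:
l(U) = 4 + U (l(U) = U + 4 = 4 + U)
T(G, j) = sqrt(95 + j)
(T(-132, -76) + 27368)*(1388 - 17825) = (sqrt(95 - 76) + 27368)*(1388 - 17825) = (sqrt(19) + 27368)*(-16437) = (27368 + sqrt(19))*(-16437) = -449847816 - 16437*sqrt(19)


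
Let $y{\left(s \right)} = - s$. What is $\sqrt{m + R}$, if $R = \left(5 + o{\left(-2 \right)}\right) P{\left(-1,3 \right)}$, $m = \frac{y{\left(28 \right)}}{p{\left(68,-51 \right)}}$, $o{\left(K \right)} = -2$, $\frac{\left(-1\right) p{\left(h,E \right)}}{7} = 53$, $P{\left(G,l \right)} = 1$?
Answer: $\frac{\sqrt{8639}}{53} \approx 1.7537$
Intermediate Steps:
$p{\left(h,E \right)} = -371$ ($p{\left(h,E \right)} = \left(-7\right) 53 = -371$)
$m = \frac{4}{53}$ ($m = \frac{\left(-1\right) 28}{-371} = \left(-28\right) \left(- \frac{1}{371}\right) = \frac{4}{53} \approx 0.075472$)
$R = 3$ ($R = \left(5 - 2\right) 1 = 3 \cdot 1 = 3$)
$\sqrt{m + R} = \sqrt{\frac{4}{53} + 3} = \sqrt{\frac{163}{53}} = \frac{\sqrt{8639}}{53}$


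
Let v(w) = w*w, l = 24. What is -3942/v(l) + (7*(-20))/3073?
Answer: -96781/14048 ≈ -6.8893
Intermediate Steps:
v(w) = w**2
-3942/v(l) + (7*(-20))/3073 = -3942/(24**2) + (7*(-20))/3073 = -3942/576 - 140*1/3073 = -3942*1/576 - 20/439 = -219/32 - 20/439 = -96781/14048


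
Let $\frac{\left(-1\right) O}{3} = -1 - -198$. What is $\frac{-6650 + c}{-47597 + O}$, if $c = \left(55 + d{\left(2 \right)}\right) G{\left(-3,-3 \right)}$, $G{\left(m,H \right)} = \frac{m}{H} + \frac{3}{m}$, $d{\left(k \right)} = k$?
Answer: $\frac{475}{3442} \approx 0.138$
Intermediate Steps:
$O = -591$ ($O = - 3 \left(-1 - -198\right) = - 3 \left(-1 + 198\right) = \left(-3\right) 197 = -591$)
$G{\left(m,H \right)} = \frac{3}{m} + \frac{m}{H}$
$c = 0$ ($c = \left(55 + 2\right) \left(\frac{3}{-3} - \frac{3}{-3}\right) = 57 \left(3 \left(- \frac{1}{3}\right) - -1\right) = 57 \left(-1 + 1\right) = 57 \cdot 0 = 0$)
$\frac{-6650 + c}{-47597 + O} = \frac{-6650 + 0}{-47597 - 591} = - \frac{6650}{-48188} = \left(-6650\right) \left(- \frac{1}{48188}\right) = \frac{475}{3442}$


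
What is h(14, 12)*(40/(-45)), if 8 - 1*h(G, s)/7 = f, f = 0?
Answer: -448/9 ≈ -49.778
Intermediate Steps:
h(G, s) = 56 (h(G, s) = 56 - 7*0 = 56 + 0 = 56)
h(14, 12)*(40/(-45)) = 56*(40/(-45)) = 56*(40*(-1/45)) = 56*(-8/9) = -448/9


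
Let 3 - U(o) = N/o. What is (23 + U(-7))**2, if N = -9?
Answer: 29929/49 ≈ 610.80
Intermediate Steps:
U(o) = 3 + 9/o (U(o) = 3 - (-9)/o = 3 + 9/o)
(23 + U(-7))**2 = (23 + (3 + 9/(-7)))**2 = (23 + (3 + 9*(-1/7)))**2 = (23 + (3 - 9/7))**2 = (23 + 12/7)**2 = (173/7)**2 = 29929/49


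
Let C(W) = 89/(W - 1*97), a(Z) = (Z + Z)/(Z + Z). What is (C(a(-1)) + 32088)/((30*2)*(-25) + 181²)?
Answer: 3080359/3001056 ≈ 1.0264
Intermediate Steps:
a(Z) = 1 (a(Z) = (2*Z)/((2*Z)) = (2*Z)*(1/(2*Z)) = 1)
C(W) = 89/(-97 + W) (C(W) = 89/(W - 97) = 89/(-97 + W))
(C(a(-1)) + 32088)/((30*2)*(-25) + 181²) = (89/(-97 + 1) + 32088)/((30*2)*(-25) + 181²) = (89/(-96) + 32088)/(60*(-25) + 32761) = (89*(-1/96) + 32088)/(-1500 + 32761) = (-89/96 + 32088)/31261 = (3080359/96)*(1/31261) = 3080359/3001056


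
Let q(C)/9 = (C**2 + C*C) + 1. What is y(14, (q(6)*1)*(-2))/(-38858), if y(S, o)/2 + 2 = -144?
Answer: 146/19429 ≈ 0.0075145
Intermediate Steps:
q(C) = 9 + 18*C**2 (q(C) = 9*((C**2 + C*C) + 1) = 9*((C**2 + C**2) + 1) = 9*(2*C**2 + 1) = 9*(1 + 2*C**2) = 9 + 18*C**2)
y(S, o) = -292 (y(S, o) = -4 + 2*(-144) = -4 - 288 = -292)
y(14, (q(6)*1)*(-2))/(-38858) = -292/(-38858) = -292*(-1/38858) = 146/19429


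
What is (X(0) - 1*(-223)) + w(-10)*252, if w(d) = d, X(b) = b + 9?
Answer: -2288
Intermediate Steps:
X(b) = 9 + b
(X(0) - 1*(-223)) + w(-10)*252 = ((9 + 0) - 1*(-223)) - 10*252 = (9 + 223) - 2520 = 232 - 2520 = -2288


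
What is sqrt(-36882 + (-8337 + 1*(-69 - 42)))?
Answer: I*sqrt(45330) ≈ 212.91*I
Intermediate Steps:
sqrt(-36882 + (-8337 + 1*(-69 - 42))) = sqrt(-36882 + (-8337 + 1*(-111))) = sqrt(-36882 + (-8337 - 111)) = sqrt(-36882 - 8448) = sqrt(-45330) = I*sqrt(45330)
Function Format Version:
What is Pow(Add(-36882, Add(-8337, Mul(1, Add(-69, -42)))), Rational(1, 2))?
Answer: Mul(I, Pow(45330, Rational(1, 2))) ≈ Mul(212.91, I)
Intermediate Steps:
Pow(Add(-36882, Add(-8337, Mul(1, Add(-69, -42)))), Rational(1, 2)) = Pow(Add(-36882, Add(-8337, Mul(1, -111))), Rational(1, 2)) = Pow(Add(-36882, Add(-8337, -111)), Rational(1, 2)) = Pow(Add(-36882, -8448), Rational(1, 2)) = Pow(-45330, Rational(1, 2)) = Mul(I, Pow(45330, Rational(1, 2)))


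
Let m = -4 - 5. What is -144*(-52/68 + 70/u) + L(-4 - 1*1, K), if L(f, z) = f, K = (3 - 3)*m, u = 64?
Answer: -1781/34 ≈ -52.382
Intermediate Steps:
m = -9
K = 0 (K = (3 - 3)*(-9) = 0*(-9) = 0)
-144*(-52/68 + 70/u) + L(-4 - 1*1, K) = -144*(-52/68 + 70/64) + (-4 - 1*1) = -144*(-52*1/68 + 70*(1/64)) + (-4 - 1) = -144*(-13/17 + 35/32) - 5 = -144*179/544 - 5 = -1611/34 - 5 = -1781/34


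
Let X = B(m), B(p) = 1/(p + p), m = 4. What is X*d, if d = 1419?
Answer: 1419/8 ≈ 177.38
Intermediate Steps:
B(p) = 1/(2*p)
X = 1/8 (X = (1/2)/4 = (1/2)*(1/4) = 1/8 ≈ 0.12500)
X*d = (1/8)*1419 = 1419/8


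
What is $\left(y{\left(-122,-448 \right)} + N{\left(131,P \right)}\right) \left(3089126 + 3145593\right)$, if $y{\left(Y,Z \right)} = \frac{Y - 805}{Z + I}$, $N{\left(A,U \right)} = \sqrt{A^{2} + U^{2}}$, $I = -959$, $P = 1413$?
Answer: $\frac{1926528171}{469} + 6234719 \sqrt{2013730} \approx 8.8515 \cdot 10^{9}$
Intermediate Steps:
$y{\left(Y,Z \right)} = \frac{-805 + Y}{-959 + Z}$ ($y{\left(Y,Z \right)} = \frac{Y - 805}{Z - 959} = \frac{-805 + Y}{-959 + Z}$)
$\left(y{\left(-122,-448 \right)} + N{\left(131,P \right)}\right) \left(3089126 + 3145593\right) = \left(\frac{-805 - 122}{-959 - 448} + \sqrt{131^{2} + 1413^{2}}\right) \left(3089126 + 3145593\right) = \left(\frac{1}{-1407} \left(-927\right) + \sqrt{17161 + 1996569}\right) 6234719 = \left(\left(- \frac{1}{1407}\right) \left(-927\right) + \sqrt{2013730}\right) 6234719 = \left(\frac{309}{469} + \sqrt{2013730}\right) 6234719 = \frac{1926528171}{469} + 6234719 \sqrt{2013730}$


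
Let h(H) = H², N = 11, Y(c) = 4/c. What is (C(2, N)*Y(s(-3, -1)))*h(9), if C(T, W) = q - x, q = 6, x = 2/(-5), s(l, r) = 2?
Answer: 5184/5 ≈ 1036.8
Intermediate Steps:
x = -⅖ (x = 2*(-⅕) = -⅖ ≈ -0.40000)
C(T, W) = 32/5 (C(T, W) = 6 - 1*(-⅖) = 6 + ⅖ = 32/5)
(C(2, N)*Y(s(-3, -1)))*h(9) = (32*(4/2)/5)*9² = (32*(4*(½))/5)*81 = ((32/5)*2)*81 = (64/5)*81 = 5184/5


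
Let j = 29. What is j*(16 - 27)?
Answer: -319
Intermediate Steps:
j*(16 - 27) = 29*(16 - 27) = 29*(-11) = -319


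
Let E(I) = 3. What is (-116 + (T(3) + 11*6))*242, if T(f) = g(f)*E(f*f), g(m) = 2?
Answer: -10648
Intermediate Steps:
T(f) = 6 (T(f) = 2*3 = 6)
(-116 + (T(3) + 11*6))*242 = (-116 + (6 + 11*6))*242 = (-116 + (6 + 66))*242 = (-116 + 72)*242 = -44*242 = -10648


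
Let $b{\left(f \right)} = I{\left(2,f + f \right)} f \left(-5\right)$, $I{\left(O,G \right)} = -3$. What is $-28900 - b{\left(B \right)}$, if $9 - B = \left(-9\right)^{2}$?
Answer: $-27820$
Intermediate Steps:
$B = -72$ ($B = 9 - \left(-9\right)^{2} = 9 - 81 = -72$)
$b{\left(f \right)} = 15 f$ ($b{\left(f \right)} = - 3 f \left(-5\right) = 15 f$)
$-28900 - b{\left(B \right)} = -28900 - 15 \left(-72\right) = -28900 - -1080 = -28900 + 1080 = -27820$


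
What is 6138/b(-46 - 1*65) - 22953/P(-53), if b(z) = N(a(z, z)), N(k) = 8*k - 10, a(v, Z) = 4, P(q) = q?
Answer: 37740/53 ≈ 712.08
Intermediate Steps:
N(k) = -10 + 8*k
b(z) = 22 (b(z) = -10 + 8*4 = -10 + 32 = 22)
6138/b(-46 - 1*65) - 22953/P(-53) = 6138/22 - 22953/(-53) = 6138*(1/22) - 22953*(-1/53) = 279 + 22953/53 = 37740/53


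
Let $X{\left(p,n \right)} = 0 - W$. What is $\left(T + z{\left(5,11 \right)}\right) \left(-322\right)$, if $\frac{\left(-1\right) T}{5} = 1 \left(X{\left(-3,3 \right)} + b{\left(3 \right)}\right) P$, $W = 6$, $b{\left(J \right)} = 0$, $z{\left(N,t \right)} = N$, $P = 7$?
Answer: $-69230$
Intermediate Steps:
$X{\left(p,n \right)} = -6$ ($X{\left(p,n \right)} = 0 - 6 = -6$)
$T = 210$ ($T = - 5 \cdot 1 \left(-6 + 0\right) 7 = - 5 \cdot 1 \left(-6\right) 7 = - 5 \left(\left(-6\right) 7\right) = \left(-5\right) \left(-42\right) = 210$)
$\left(T + z{\left(5,11 \right)}\right) \left(-322\right) = \left(210 + 5\right) \left(-322\right) = 215 \left(-322\right) = -69230$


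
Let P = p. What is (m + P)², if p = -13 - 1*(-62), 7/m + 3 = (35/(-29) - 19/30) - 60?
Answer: 7606834286401/3182200921 ≈ 2390.4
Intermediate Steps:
m = -6090/56411 (m = 7/(-3 + ((35/(-29) - 19/30) - 60)) = 7/(-3 + ((35*(-1/29) - 19*1/30) - 60)) = 7/(-3 + ((-35/29 - 19/30) - 60)) = 7/(-3 + (-1601/870 - 60)) = 7/(-3 - 53801/870) = 7/(-56411/870) = 7*(-870/56411) = -6090/56411 ≈ -0.10796)
p = 49 (p = -13 + 62 = 49)
P = 49
(m + P)² = (-6090/56411 + 49)² = (2758049/56411)² = 7606834286401/3182200921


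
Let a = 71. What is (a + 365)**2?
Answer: 190096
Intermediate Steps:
(a + 365)**2 = (71 + 365)**2 = 436**2 = 190096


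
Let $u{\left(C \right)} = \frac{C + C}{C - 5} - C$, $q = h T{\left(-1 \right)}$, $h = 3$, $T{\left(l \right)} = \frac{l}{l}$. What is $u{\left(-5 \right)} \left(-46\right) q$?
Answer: $-828$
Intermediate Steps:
$T{\left(l \right)} = 1$
$q = 3$ ($q = 3 \cdot 1 = 3$)
$u{\left(C \right)} = - C + \frac{2 C}{-5 + C}$ ($u{\left(C \right)} = \frac{2 C}{-5 + C} - C = - C + \frac{2 C}{-5 + C}$)
$u{\left(-5 \right)} \left(-46\right) q = - \frac{5 \left(7 - -5\right)}{-5 - 5} \left(-46\right) 3 = - \frac{5 \left(7 + 5\right)}{-10} \left(-46\right) 3 = \left(-5\right) \left(- \frac{1}{10}\right) 12 \left(-46\right) 3 = 6 \left(-46\right) 3 = \left(-276\right) 3 = -828$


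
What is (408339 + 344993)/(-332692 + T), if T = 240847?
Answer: -753332/91845 ≈ -8.2022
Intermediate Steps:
(408339 + 344993)/(-332692 + T) = (408339 + 344993)/(-332692 + 240847) = 753332/(-91845) = 753332*(-1/91845) = -753332/91845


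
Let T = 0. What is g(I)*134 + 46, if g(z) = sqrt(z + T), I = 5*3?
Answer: 46 + 134*sqrt(15) ≈ 564.98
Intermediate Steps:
I = 15
g(z) = sqrt(z) (g(z) = sqrt(z + 0) = sqrt(z))
g(I)*134 + 46 = sqrt(15)*134 + 46 = 134*sqrt(15) + 46 = 46 + 134*sqrt(15)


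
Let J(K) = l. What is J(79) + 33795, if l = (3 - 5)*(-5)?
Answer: 33805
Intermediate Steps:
l = 10 (l = -2*(-5) = 10)
J(K) = 10
J(79) + 33795 = 10 + 33795 = 33805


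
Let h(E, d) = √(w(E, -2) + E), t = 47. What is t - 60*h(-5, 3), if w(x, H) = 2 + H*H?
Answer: -13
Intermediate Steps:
w(x, H) = 2 + H²
h(E, d) = √(6 + E) (h(E, d) = √((2 + (-2)²) + E) = √((2 + 4) + E) = √(6 + E))
t - 60*h(-5, 3) = 47 - 60*√(6 - 5) = 47 - 60*√1 = 47 - 60*1 = 47 - 60 = -13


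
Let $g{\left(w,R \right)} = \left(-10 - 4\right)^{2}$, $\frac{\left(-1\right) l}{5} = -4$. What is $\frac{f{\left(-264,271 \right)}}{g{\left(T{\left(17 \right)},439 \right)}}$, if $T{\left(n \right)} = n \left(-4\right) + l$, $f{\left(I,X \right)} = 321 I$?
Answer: $- \frac{21186}{49} \approx -432.37$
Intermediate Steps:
$l = 20$ ($l = \left(-5\right) \left(-4\right) = 20$)
$T{\left(n \right)} = 20 - 4 n$ ($T{\left(n \right)} = n \left(-4\right) + 20 = - 4 n + 20 = 20 - 4 n$)
$g{\left(w,R \right)} = 196$ ($g{\left(w,R \right)} = \left(-14\right)^{2} = 196$)
$\frac{f{\left(-264,271 \right)}}{g{\left(T{\left(17 \right)},439 \right)}} = \frac{321 \left(-264\right)}{196} = \left(-84744\right) \frac{1}{196} = - \frac{21186}{49}$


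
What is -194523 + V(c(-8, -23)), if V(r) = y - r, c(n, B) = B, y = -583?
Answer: -195083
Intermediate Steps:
V(r) = -583 - r
-194523 + V(c(-8, -23)) = -194523 + (-583 - 1*(-23)) = -194523 + (-583 + 23) = -194523 - 560 = -195083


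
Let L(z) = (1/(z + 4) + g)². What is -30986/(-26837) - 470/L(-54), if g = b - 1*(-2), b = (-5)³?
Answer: 1140815668786/1015372554437 ≈ 1.1235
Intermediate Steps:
b = -125
g = -123 (g = -125 - 1*(-2) = -125 + 2 = -123)
L(z) = (-123 + 1/(4 + z))² (L(z) = (1/(z + 4) - 123)² = (1/(4 + z) - 123)² = (-123 + 1/(4 + z))²)
-30986/(-26837) - 470/L(-54) = -30986/(-26837) - 470*(4 - 54)²/(491 + 123*(-54))² = -30986*(-1/26837) - 470*2500/(491 - 6642)² = 30986/26837 - 470/((1/2500)*(-6151)²) = 30986/26837 - 470/((1/2500)*37834801) = 30986/26837 - 470/37834801/2500 = 30986/26837 - 470*2500/37834801 = 30986/26837 - 1175000/37834801 = 1140815668786/1015372554437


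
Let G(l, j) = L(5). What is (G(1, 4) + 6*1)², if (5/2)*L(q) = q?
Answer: 64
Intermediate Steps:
L(q) = 2*q/5
G(l, j) = 2 (G(l, j) = (⅖)*5 = 2)
(G(1, 4) + 6*1)² = (2 + 6*1)² = (2 + 6)² = 8² = 64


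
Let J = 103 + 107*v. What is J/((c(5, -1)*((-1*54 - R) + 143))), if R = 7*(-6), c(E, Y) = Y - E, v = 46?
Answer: -1675/262 ≈ -6.3931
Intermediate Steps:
R = -42
J = 5025 (J = 103 + 107*46 = 103 + 4922 = 5025)
J/((c(5, -1)*((-1*54 - R) + 143))) = 5025/(((-1 - 1*5)*((-1*54 - 1*(-42)) + 143))) = 5025/(((-1 - 5)*((-54 + 42) + 143))) = 5025/((-6*(-12 + 143))) = 5025/((-6*131)) = 5025/(-786) = 5025*(-1/786) = -1675/262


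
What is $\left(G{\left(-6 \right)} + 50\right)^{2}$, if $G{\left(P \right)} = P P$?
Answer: $7396$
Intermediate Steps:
$G{\left(P \right)} = P^{2}$
$\left(G{\left(-6 \right)} + 50\right)^{2} = \left(\left(-6\right)^{2} + 50\right)^{2} = \left(36 + 50\right)^{2} = 86^{2} = 7396$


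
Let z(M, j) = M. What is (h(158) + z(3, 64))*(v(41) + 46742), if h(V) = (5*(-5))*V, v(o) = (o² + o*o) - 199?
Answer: -196975035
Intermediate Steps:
v(o) = -199 + 2*o² (v(o) = (o² + o²) - 199 = 2*o² - 199 = -199 + 2*o²)
h(V) = -25*V
(h(158) + z(3, 64))*(v(41) + 46742) = (-25*158 + 3)*((-199 + 2*41²) + 46742) = (-3950 + 3)*((-199 + 2*1681) + 46742) = -3947*((-199 + 3362) + 46742) = -3947*(3163 + 46742) = -3947*49905 = -196975035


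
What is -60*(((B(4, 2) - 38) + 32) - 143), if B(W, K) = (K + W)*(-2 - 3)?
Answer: 10740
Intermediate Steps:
B(W, K) = -5*K - 5*W (B(W, K) = (K + W)*(-5) = -5*K - 5*W)
-60*(((B(4, 2) - 38) + 32) - 143) = -60*((((-5*2 - 5*4) - 38) + 32) - 143) = -60*((((-10 - 20) - 38) + 32) - 143) = -60*(((-30 - 38) + 32) - 143) = -60*((-68 + 32) - 143) = -60*(-36 - 143) = -60*(-179) = 10740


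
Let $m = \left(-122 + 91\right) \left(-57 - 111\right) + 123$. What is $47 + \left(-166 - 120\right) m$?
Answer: $-1524619$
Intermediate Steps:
$m = 5331$ ($m = \left(-31\right) \left(-168\right) + 123 = 5208 + 123 = 5331$)
$47 + \left(-166 - 120\right) m = 47 + \left(-166 - 120\right) 5331 = 47 - 1524666 = -1524619$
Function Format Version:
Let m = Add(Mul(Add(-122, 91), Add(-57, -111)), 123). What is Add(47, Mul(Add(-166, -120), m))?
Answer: -1524619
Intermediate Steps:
m = 5331 (m = Add(Mul(-31, -168), 123) = Add(5208, 123) = 5331)
Add(47, Mul(Add(-166, -120), m)) = Add(47, Mul(Add(-166, -120), 5331)) = Add(47, Mul(-286, 5331)) = Add(47, -1524666) = -1524619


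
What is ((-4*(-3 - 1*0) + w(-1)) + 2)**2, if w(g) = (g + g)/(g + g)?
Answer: 225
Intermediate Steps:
w(g) = 1 (w(g) = (2*g)/((2*g)) = (2*g)*(1/(2*g)) = 1)
((-4*(-3 - 1*0) + w(-1)) + 2)**2 = ((-4*(-3 - 1*0) + 1) + 2)**2 = ((-4*(-3 + 0) + 1) + 2)**2 = ((-4*(-3) + 1) + 2)**2 = ((12 + 1) + 2)**2 = (13 + 2)**2 = 15**2 = 225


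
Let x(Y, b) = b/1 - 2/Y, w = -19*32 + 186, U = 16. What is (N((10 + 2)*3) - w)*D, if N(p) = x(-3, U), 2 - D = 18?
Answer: -21056/3 ≈ -7018.7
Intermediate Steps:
D = -16 (D = 2 - 1*18 = 2 - 18 = -16)
w = -422 (w = -608 + 186 = -422)
x(Y, b) = b - 2/Y (x(Y, b) = b*1 - 2/Y = b - 2/Y)
N(p) = 50/3 (N(p) = 16 - 2/(-3) = 16 - 2*(-⅓) = 16 + ⅔ = 50/3)
(N((10 + 2)*3) - w)*D = (50/3 - 1*(-422))*(-16) = (50/3 + 422)*(-16) = (1316/3)*(-16) = -21056/3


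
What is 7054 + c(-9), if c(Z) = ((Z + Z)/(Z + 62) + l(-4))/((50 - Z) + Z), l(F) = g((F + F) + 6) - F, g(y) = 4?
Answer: 9346753/1325 ≈ 7054.2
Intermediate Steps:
l(F) = 4 - F
c(Z) = 4/25 + Z/(25*(62 + Z)) (c(Z) = ((Z + Z)/(Z + 62) + (4 - 1*(-4)))/((50 - Z) + Z) = ((2*Z)/(62 + Z) + (4 + 4))/50 = (2*Z/(62 + Z) + 8)*(1/50) = (8 + 2*Z/(62 + Z))*(1/50) = 4/25 + Z/(25*(62 + Z)))
7054 + c(-9) = 7054 + (248 + 5*(-9))/(25*(62 - 9)) = 7054 + (1/25)*(248 - 45)/53 = 7054 + (1/25)*(1/53)*203 = 7054 + 203/1325 = 9346753/1325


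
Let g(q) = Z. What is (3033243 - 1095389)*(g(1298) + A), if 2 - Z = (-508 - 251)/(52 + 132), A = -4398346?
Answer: -34093362080513/4 ≈ -8.5233e+12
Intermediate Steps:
Z = 49/8 (Z = 2 - (-508 - 251)/(52 + 132) = 2 - (-759)/184 = 2 - 1*(-33/8) = 2 + 33/8 = 49/8 ≈ 6.1250)
g(q) = 49/8
(3033243 - 1095389)*(g(1298) + A) = (3033243 - 1095389)*(49/8 - 4398346) = 1937854*(-35186719/8) = -34093362080513/4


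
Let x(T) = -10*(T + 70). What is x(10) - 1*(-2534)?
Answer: 1734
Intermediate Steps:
x(T) = -700 - 10*T (x(T) = -10*(70 + T) = -700 - 10*T)
x(10) - 1*(-2534) = (-700 - 10*10) - 1*(-2534) = (-700 - 100) + 2534 = -800 + 2534 = 1734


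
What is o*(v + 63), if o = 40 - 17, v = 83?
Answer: 3358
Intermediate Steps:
o = 23
o*(v + 63) = 23*(83 + 63) = 23*146 = 3358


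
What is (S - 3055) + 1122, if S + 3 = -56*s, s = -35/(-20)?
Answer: -2034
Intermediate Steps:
s = 7/4 (s = -35*(-1/20) = 7/4 ≈ 1.7500)
S = -101 (S = -3 - 56*7/4 = -3 - 98 = -101)
(S - 3055) + 1122 = (-101 - 3055) + 1122 = -3156 + 1122 = -2034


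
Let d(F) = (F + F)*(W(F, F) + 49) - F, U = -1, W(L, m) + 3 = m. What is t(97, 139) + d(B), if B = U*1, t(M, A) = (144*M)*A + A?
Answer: 1941602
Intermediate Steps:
W(L, m) = -3 + m
t(M, A) = A + 144*A*M (t(M, A) = 144*A*M + A = A + 144*A*M)
B = -1 (B = -1*1 = -1)
d(F) = -F + 2*F*(46 + F) (d(F) = (F + F)*((-3 + F) + 49) - F = (2*F)*(46 + F) - F = 2*F*(46 + F) - F = -F + 2*F*(46 + F))
t(97, 139) + d(B) = 139*(1 + 144*97) - (91 + 2*(-1)) = 139*(1 + 13968) - (91 - 2) = 139*13969 - 1*89 = 1941691 - 89 = 1941602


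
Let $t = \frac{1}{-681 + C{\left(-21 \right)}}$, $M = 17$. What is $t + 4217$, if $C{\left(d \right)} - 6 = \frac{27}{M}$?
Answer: $\frac{48276199}{11448} \approx 4217.0$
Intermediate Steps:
$C{\left(d \right)} = \frac{129}{17}$ ($C{\left(d \right)} = 6 + \frac{27}{17} = \frac{129}{17}$)
$t = - \frac{17}{11448}$ ($t = \frac{1}{-681 + \frac{129}{17}} = \frac{1}{- \frac{11448}{17}} = - \frac{17}{11448} \approx -0.001485$)
$t + 4217 = - \frac{17}{11448} + 4217 = \frac{48276199}{11448}$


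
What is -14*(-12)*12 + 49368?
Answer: 51384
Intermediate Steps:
-14*(-12)*12 + 49368 = 168*12 + 49368 = 2016 + 49368 = 51384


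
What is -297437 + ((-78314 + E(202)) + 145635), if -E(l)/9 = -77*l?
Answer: -90130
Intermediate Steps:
E(l) = 693*l (E(l) = -(-693)*l = 693*l)
-297437 + ((-78314 + E(202)) + 145635) = -297437 + ((-78314 + 693*202) + 145635) = -297437 + ((-78314 + 139986) + 145635) = -297437 + (61672 + 145635) = -297437 + 207307 = -90130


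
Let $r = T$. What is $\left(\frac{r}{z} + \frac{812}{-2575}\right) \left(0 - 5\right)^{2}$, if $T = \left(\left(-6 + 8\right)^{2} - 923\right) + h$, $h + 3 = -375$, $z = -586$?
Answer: $\frac{2863943}{60358} \approx 47.449$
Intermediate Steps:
$h = -378$ ($h = -3 - 375 = -378$)
$T = -1297$ ($T = \left(\left(-6 + 8\right)^{2} - 923\right) - 378 = \left(2^{2} - 923\right) - 378 = \left(4 - 923\right) - 378 = -919 - 378 = -1297$)
$r = -1297$
$\left(\frac{r}{z} + \frac{812}{-2575}\right) \left(0 - 5\right)^{2} = \left(- \frac{1297}{-586} + \frac{812}{-2575}\right) \left(0 - 5\right)^{2} = \left(\left(-1297\right) \left(- \frac{1}{586}\right) + 812 \left(- \frac{1}{2575}\right)\right) \left(-5\right)^{2} = \left(\frac{1297}{586} - \frac{812}{2575}\right) 25 = \frac{2863943}{1508950} \cdot 25 = \frac{2863943}{60358}$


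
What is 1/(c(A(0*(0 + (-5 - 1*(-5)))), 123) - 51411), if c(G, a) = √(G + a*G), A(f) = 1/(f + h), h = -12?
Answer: -154233/7929272794 - I*√93/7929272794 ≈ -1.9451e-5 - 1.2162e-9*I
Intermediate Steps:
A(f) = 1/(-12 + f) (A(f) = 1/(f - 12) = 1/(-12 + f))
c(G, a) = √(G + G*a)
1/(c(A(0*(0 + (-5 - 1*(-5)))), 123) - 51411) = 1/(√((1 + 123)/(-12 + 0*(0 + (-5 - 1*(-5))))) - 51411) = 1/(√(124/(-12 + 0*(0 + (-5 + 5)))) - 51411) = 1/(√(124/(-12 + 0*(0 + 0))) - 51411) = 1/(√(124/(-12 + 0*0)) - 51411) = 1/(√(124/(-12 + 0)) - 51411) = 1/(√(124/(-12)) - 51411) = 1/(√(-1/12*124) - 51411) = 1/(√(-31/3) - 51411) = 1/(I*√93/3 - 51411) = 1/(-51411 + I*√93/3)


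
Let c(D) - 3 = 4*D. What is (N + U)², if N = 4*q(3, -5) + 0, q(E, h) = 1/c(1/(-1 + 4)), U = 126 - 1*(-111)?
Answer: 9566649/169 ≈ 56607.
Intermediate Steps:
c(D) = 3 + 4*D
U = 237 (U = 126 + 111 = 237)
q(E, h) = 3/13 (q(E, h) = 1/(3 + 4/(-1 + 4)) = 1/(3 + 4/3) = 1/(13/3) = 3/13)
N = 12/13 (N = 4*(3/13) + 0 = 12/13 + 0 = 12/13 ≈ 0.92308)
(N + U)² = (12/13 + 237)² = (3093/13)² = 9566649/169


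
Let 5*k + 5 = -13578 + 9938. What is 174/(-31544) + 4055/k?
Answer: -64018883/11497788 ≈ -5.5679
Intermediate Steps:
k = -729 (k = -1 + (-13578 + 9938)/5 = -1 + (⅕)*(-3640) = -1 - 728 = -729)
174/(-31544) + 4055/k = 174/(-31544) + 4055/(-729) = 174*(-1/31544) + 4055*(-1/729) = -87/15772 - 4055/729 = -64018883/11497788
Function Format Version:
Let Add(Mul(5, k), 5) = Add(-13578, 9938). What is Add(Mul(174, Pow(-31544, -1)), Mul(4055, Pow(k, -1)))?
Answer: Rational(-64018883, 11497788) ≈ -5.5679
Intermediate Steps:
k = -729 (k = Add(-1, Mul(Rational(1, 5), Add(-13578, 9938))) = Add(-1, Mul(Rational(1, 5), -3640)) = Add(-1, -728) = -729)
Add(Mul(174, Pow(-31544, -1)), Mul(4055, Pow(k, -1))) = Add(Mul(174, Pow(-31544, -1)), Mul(4055, Pow(-729, -1))) = Add(Mul(174, Rational(-1, 31544)), Mul(4055, Rational(-1, 729))) = Add(Rational(-87, 15772), Rational(-4055, 729)) = Rational(-64018883, 11497788)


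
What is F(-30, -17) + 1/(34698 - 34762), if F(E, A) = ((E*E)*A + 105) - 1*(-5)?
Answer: -972161/64 ≈ -15190.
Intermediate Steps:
F(E, A) = 110 + A*E**2 (F(E, A) = (E**2*A + 105) + 5 = (A*E**2 + 105) + 5 = (105 + A*E**2) + 5 = 110 + A*E**2)
F(-30, -17) + 1/(34698 - 34762) = (110 - 17*(-30)**2) + 1/(34698 - 34762) = (110 - 17*900) + 1/(-64) = (110 - 15300) - 1/64 = -15190 - 1/64 = -972161/64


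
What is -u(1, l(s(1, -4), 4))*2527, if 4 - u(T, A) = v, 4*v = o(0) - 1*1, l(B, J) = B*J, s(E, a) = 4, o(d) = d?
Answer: -42959/4 ≈ -10740.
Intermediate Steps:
v = -¼ (v = (0 - 1*1)/4 = (0 - 1)/4 = (¼)*(-1) = -¼ ≈ -0.25000)
u(T, A) = 17/4 (u(T, A) = 4 - 1*(-¼) = 4 + ¼ = 17/4)
-u(1, l(s(1, -4), 4))*2527 = -1*17/4*2527 = -17/4*2527 = -42959/4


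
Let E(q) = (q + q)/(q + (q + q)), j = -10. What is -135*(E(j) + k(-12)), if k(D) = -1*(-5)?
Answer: -765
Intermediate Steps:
k(D) = 5
E(q) = 2/3 (E(q) = (2*q)/(q + 2*q) = (2*q)/((3*q)) = (2*q)*(1/(3*q)) = 2/3)
-135*(E(j) + k(-12)) = -135*(2/3 + 5) = -135*17/3 = -765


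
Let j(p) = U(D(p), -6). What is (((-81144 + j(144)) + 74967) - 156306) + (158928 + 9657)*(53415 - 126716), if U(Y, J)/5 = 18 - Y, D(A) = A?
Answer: -12357612198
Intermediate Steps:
U(Y, J) = 90 - 5*Y (U(Y, J) = 5*(18 - Y) = 90 - 5*Y)
j(p) = 90 - 5*p
(((-81144 + j(144)) + 74967) - 156306) + (158928 + 9657)*(53415 - 126716) = (((-81144 + (90 - 5*144)) + 74967) - 156306) + (158928 + 9657)*(53415 - 126716) = (((-81144 + (90 - 720)) + 74967) - 156306) + 168585*(-73301) = (((-81144 - 630) + 74967) - 156306) - 12357449085 = ((-81774 + 74967) - 156306) - 12357449085 = (-6807 - 156306) - 12357449085 = -163113 - 12357449085 = -12357612198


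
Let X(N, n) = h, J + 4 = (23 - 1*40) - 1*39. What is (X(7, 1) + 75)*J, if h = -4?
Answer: -4260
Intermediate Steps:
J = -60 (J = -4 + ((23 - 1*40) - 1*39) = -4 + ((23 - 40) - 39) = -4 + (-17 - 39) = -4 - 56 = -60)
X(N, n) = -4
(X(7, 1) + 75)*J = (-4 + 75)*(-60) = 71*(-60) = -4260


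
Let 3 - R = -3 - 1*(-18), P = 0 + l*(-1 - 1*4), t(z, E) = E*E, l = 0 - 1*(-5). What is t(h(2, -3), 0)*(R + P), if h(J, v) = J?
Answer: 0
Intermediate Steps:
l = 5 (l = 0 + 5 = 5)
t(z, E) = E**2
P = -25 (P = 0 + 5*(-1 - 1*4) = 0 + 5*(-1 - 4) = 0 + 5*(-5) = 0 - 25 = -25)
R = -12 (R = 3 - (-3 - 1*(-18)) = 3 - (-3 + 18) = 3 - 1*15 = 3 - 15 = -12)
t(h(2, -3), 0)*(R + P) = 0**2*(-12 - 25) = 0*(-37) = 0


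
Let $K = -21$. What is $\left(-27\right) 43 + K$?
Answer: $-1182$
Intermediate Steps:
$\left(-27\right) 43 + K = \left(-27\right) 43 - 21 = -1161 - 21 = -1182$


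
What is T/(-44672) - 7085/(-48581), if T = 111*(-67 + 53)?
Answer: 15076769/83469632 ≈ 0.18063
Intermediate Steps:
T = -1554 (T = 111*(-14) = -1554)
T/(-44672) - 7085/(-48581) = -1554/(-44672) - 7085/(-48581) = -1554*(-1/44672) - 7085*(-1/48581) = 777/22336 + 545/3737 = 15076769/83469632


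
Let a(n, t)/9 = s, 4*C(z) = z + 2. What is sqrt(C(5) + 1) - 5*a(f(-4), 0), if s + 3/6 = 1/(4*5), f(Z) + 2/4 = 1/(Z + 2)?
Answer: 81/4 + sqrt(11)/2 ≈ 21.908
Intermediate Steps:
f(Z) = -1/2 + 1/(2 + Z) (f(Z) = -1/2 + 1/(Z + 2) = -1/2 + 1/(2 + Z))
s = -9/20 (s = -1/2 + 1/(4*5) = -1/2 + 1/20 = -9/20 ≈ -0.45000)
C(z) = 1/2 + z/4 (C(z) = (z + 2)/4 = (2 + z)/4 = 1/2 + z/4)
a(n, t) = -81/20 (a(n, t) = 9*(-9/20) = -81/20)
sqrt(C(5) + 1) - 5*a(f(-4), 0) = sqrt((1/2 + (1/4)*5) + 1) - 5*(-81/20) = sqrt((1/2 + 5/4) + 1) + 81/4 = sqrt(7/4 + 1) + 81/4 = sqrt(11/4) + 81/4 = sqrt(11)/2 + 81/4 = 81/4 + sqrt(11)/2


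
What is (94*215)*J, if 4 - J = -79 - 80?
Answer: 3294230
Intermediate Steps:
J = 163 (J = 4 - (-79 - 80) = 4 - 1*(-159) = 4 + 159 = 163)
(94*215)*J = (94*215)*163 = 20210*163 = 3294230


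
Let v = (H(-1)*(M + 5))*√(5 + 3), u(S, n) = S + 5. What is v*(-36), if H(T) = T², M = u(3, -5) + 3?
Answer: -1152*√2 ≈ -1629.2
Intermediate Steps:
u(S, n) = 5 + S
M = 11 (M = (5 + 3) + 3 = 8 + 3 = 11)
v = 32*√2 (v = ((-1)²*(11 + 5))*√(5 + 3) = (1*16)*√8 = 16*(2*√2) = 32*√2 ≈ 45.255)
v*(-36) = (32*√2)*(-36) = -1152*√2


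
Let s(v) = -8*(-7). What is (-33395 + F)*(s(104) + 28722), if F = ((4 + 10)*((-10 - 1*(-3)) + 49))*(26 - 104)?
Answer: -2280915502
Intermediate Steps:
s(v) = 56
F = -45864 (F = (14*((-10 + 3) + 49))*(-78) = (14*(-7 + 49))*(-78) = (14*42)*(-78) = 588*(-78) = -45864)
(-33395 + F)*(s(104) + 28722) = (-33395 - 45864)*(56 + 28722) = -79259*28778 = -2280915502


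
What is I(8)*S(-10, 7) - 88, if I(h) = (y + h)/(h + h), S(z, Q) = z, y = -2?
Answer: -367/4 ≈ -91.750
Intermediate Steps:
I(h) = (-2 + h)/(2*h) (I(h) = (-2 + h)/(h + h) = (-2 + h)/((2*h)) = (-2 + h)*(1/(2*h)) = (-2 + h)/(2*h))
I(8)*S(-10, 7) - 88 = ((½)*(-2 + 8)/8)*(-10) - 88 = ((½)*(⅛)*6)*(-10) - 88 = (3/8)*(-10) - 88 = -15/4 - 88 = -367/4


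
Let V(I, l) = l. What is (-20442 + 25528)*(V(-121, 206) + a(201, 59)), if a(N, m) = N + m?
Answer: 2370076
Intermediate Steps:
(-20442 + 25528)*(V(-121, 206) + a(201, 59)) = (-20442 + 25528)*(206 + (201 + 59)) = 5086*(206 + 260) = 5086*466 = 2370076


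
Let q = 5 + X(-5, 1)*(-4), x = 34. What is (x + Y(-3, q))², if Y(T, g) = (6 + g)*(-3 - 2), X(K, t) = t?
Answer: 1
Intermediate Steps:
q = 1 (q = 5 + 1*(-4) = 5 - 4 = 1)
Y(T, g) = -30 - 5*g (Y(T, g) = (6 + g)*(-5) = -30 - 5*g)
(x + Y(-3, q))² = (34 + (-30 - 5*1))² = (34 + (-30 - 5))² = (34 - 35)² = (-1)² = 1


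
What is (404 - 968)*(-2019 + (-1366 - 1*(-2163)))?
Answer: 689208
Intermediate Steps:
(404 - 968)*(-2019 + (-1366 - 1*(-2163))) = -564*(-2019 + (-1366 + 2163)) = -564*(-2019 + 797) = -564*(-1222) = 689208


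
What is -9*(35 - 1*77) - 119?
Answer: 259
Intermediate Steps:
-9*(35 - 1*77) - 119 = -9*(35 - 77) - 119 = -9*(-42) - 119 = 378 - 119 = 259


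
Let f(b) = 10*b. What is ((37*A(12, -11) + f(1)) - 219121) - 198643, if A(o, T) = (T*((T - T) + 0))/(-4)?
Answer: -417754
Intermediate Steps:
A(o, T) = 0 (A(o, T) = (T*(0 + 0))*(-¼) = (T*0)*(-¼) = 0*(-¼) = 0)
((37*A(12, -11) + f(1)) - 219121) - 198643 = ((37*0 + 10*1) - 219121) - 198643 = ((0 + 10) - 219121) - 198643 = (10 - 219121) - 198643 = -219111 - 198643 = -417754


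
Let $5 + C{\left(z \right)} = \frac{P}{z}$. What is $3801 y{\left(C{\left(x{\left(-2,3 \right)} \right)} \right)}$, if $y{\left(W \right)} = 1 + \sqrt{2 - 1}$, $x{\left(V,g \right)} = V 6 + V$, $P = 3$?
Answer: $7602$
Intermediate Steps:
$x{\left(V,g \right)} = 7 V$ ($x{\left(V,g \right)} = 6 V + V = 7 V$)
$C{\left(z \right)} = -5 + \frac{3}{z}$
$y{\left(W \right)} = 2$ ($y{\left(W \right)} = 1 + \sqrt{1} = 1 + 1 = 2$)
$3801 y{\left(C{\left(x{\left(-2,3 \right)} \right)} \right)} = 3801 \cdot 2 = 7602$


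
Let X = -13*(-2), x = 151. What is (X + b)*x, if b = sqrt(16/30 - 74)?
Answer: 3926 + 151*I*sqrt(16530)/15 ≈ 3926.0 + 1294.3*I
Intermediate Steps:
X = 26
b = I*sqrt(16530)/15 (b = sqrt(16*(1/30) - 74) = sqrt(8/15 - 74) = sqrt(-1102/15) = I*sqrt(16530)/15 ≈ 8.5713*I)
(X + b)*x = (26 + I*sqrt(16530)/15)*151 = 3926 + 151*I*sqrt(16530)/15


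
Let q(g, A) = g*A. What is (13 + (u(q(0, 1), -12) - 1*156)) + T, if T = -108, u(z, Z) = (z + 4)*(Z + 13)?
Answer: -247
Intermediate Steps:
q(g, A) = A*g
u(z, Z) = (4 + z)*(13 + Z)
(13 + (u(q(0, 1), -12) - 1*156)) + T = (13 + ((52 + 4*(-12) + 13*(1*0) - 12*0) - 1*156)) - 108 = (13 + ((52 - 48 + 13*0 - 12*0) - 156)) - 108 = (13 + ((52 - 48 + 0 + 0) - 156)) - 108 = (13 + (4 - 156)) - 108 = (13 - 152) - 108 = -139 - 108 = -247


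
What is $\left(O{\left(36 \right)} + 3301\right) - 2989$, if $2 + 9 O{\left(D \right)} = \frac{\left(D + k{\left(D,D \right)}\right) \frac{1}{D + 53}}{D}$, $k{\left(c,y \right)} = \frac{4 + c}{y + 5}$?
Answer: $\frac{92152225}{295569} \approx 311.78$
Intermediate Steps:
$k{\left(c,y \right)} = \frac{4 + c}{5 + y}$
$O{\left(D \right)} = - \frac{2}{9} + \frac{D + \frac{4 + D}{5 + D}}{9 D \left(53 + D\right)}$ ($O{\left(D \right)} = - \frac{2}{9} + \frac{\frac{D + \frac{4 + D}{5 + D}}{D + 53} \frac{1}{D}}{9} = - \frac{2}{9} + \frac{\frac{D + \frac{4 + D}{5 + D}}{53 + D} \frac{1}{D}}{9} = - \frac{2}{9} + \frac{\frac{1}{D} \frac{1}{53 + D} \left(D + \frac{4 + D}{5 + D}\right)}{9} = - \frac{2}{9} + \frac{D + \frac{4 + D}{5 + D}}{9 D \left(53 + D\right)}$)
$\left(O{\left(36 \right)} + 3301\right) - 2989 = \left(\frac{4 + 36 - 36 \left(5 + 36\right) \left(105 + 2 \cdot 36\right)}{9 \cdot 36 \left(5 + 36\right) \left(53 + 36\right)} + 3301\right) - 2989 = \left(\frac{1}{9} \cdot \frac{1}{36} \cdot \frac{1}{41} \cdot \frac{1}{89} \left(4 + 36 - 36 \cdot 41 \left(105 + 72\right)\right) + 3301\right) - 2989 = \left(\frac{1}{9} \cdot \frac{1}{36} \cdot \frac{1}{41} \cdot \frac{1}{89} \left(4 + 36 - 36 \cdot 41 \cdot 177\right) + 3301\right) - 2989 = \left(\frac{1}{9} \cdot \frac{1}{36} \cdot \frac{1}{41} \cdot \frac{1}{89} \left(4 + 36 - 261252\right) + 3301\right) - 2989 = \left(\frac{1}{9} \cdot \frac{1}{36} \cdot \frac{1}{41} \cdot \frac{1}{89} \left(-261212\right) + 3301\right) - 2989 = \left(- \frac{65303}{295569} + 3301\right) - 2989 = \frac{975607966}{295569} - 2989 = \frac{92152225}{295569}$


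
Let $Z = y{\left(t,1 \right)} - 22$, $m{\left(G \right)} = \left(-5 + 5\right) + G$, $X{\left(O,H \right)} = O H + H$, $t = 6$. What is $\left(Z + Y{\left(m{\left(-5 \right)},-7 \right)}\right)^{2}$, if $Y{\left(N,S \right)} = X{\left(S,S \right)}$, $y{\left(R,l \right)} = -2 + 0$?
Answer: $324$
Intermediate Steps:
$X{\left(O,H \right)} = H + H O$ ($X{\left(O,H \right)} = H O + H = H + H O$)
$y{\left(R,l \right)} = -2$
$m{\left(G \right)} = G$ ($m{\left(G \right)} = 0 + G = G$)
$Y{\left(N,S \right)} = S \left(1 + S\right)$
$Z = -24$ ($Z = -2 - 22 = -24$)
$\left(Z + Y{\left(m{\left(-5 \right)},-7 \right)}\right)^{2} = \left(-24 - 7 \left(1 - 7\right)\right)^{2} = \left(-24 - -42\right)^{2} = \left(-24 + 42\right)^{2} = 18^{2} = 324$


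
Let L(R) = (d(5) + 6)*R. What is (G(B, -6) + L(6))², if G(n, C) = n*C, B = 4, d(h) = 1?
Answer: 324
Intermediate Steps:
G(n, C) = C*n
L(R) = 7*R (L(R) = (1 + 6)*R = 7*R)
(G(B, -6) + L(6))² = (-6*4 + 7*6)² = (-24 + 42)² = 18² = 324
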